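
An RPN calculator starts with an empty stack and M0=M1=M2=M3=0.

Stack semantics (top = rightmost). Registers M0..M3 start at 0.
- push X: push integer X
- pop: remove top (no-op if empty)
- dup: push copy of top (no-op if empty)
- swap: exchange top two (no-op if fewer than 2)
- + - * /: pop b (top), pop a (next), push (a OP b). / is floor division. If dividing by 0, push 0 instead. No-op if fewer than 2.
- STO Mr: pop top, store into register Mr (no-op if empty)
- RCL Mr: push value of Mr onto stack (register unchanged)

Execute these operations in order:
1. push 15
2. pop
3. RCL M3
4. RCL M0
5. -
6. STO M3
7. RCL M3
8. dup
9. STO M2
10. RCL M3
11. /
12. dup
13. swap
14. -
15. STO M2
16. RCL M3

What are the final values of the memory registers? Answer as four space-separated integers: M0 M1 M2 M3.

After op 1 (push 15): stack=[15] mem=[0,0,0,0]
After op 2 (pop): stack=[empty] mem=[0,0,0,0]
After op 3 (RCL M3): stack=[0] mem=[0,0,0,0]
After op 4 (RCL M0): stack=[0,0] mem=[0,0,0,0]
After op 5 (-): stack=[0] mem=[0,0,0,0]
After op 6 (STO M3): stack=[empty] mem=[0,0,0,0]
After op 7 (RCL M3): stack=[0] mem=[0,0,0,0]
After op 8 (dup): stack=[0,0] mem=[0,0,0,0]
After op 9 (STO M2): stack=[0] mem=[0,0,0,0]
After op 10 (RCL M3): stack=[0,0] mem=[0,0,0,0]
After op 11 (/): stack=[0] mem=[0,0,0,0]
After op 12 (dup): stack=[0,0] mem=[0,0,0,0]
After op 13 (swap): stack=[0,0] mem=[0,0,0,0]
After op 14 (-): stack=[0] mem=[0,0,0,0]
After op 15 (STO M2): stack=[empty] mem=[0,0,0,0]
After op 16 (RCL M3): stack=[0] mem=[0,0,0,0]

Answer: 0 0 0 0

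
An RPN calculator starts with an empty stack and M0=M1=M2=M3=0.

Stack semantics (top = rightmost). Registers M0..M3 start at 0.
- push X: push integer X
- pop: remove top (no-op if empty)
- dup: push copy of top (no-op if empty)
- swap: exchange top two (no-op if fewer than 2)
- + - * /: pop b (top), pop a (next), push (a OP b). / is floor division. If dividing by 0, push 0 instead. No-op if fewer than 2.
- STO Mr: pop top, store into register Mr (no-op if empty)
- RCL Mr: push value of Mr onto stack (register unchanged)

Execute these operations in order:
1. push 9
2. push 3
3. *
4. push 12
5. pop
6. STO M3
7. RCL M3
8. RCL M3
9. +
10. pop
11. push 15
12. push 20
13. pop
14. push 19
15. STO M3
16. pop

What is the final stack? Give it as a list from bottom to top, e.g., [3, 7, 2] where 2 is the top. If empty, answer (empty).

Answer: (empty)

Derivation:
After op 1 (push 9): stack=[9] mem=[0,0,0,0]
After op 2 (push 3): stack=[9,3] mem=[0,0,0,0]
After op 3 (*): stack=[27] mem=[0,0,0,0]
After op 4 (push 12): stack=[27,12] mem=[0,0,0,0]
After op 5 (pop): stack=[27] mem=[0,0,0,0]
After op 6 (STO M3): stack=[empty] mem=[0,0,0,27]
After op 7 (RCL M3): stack=[27] mem=[0,0,0,27]
After op 8 (RCL M3): stack=[27,27] mem=[0,0,0,27]
After op 9 (+): stack=[54] mem=[0,0,0,27]
After op 10 (pop): stack=[empty] mem=[0,0,0,27]
After op 11 (push 15): stack=[15] mem=[0,0,0,27]
After op 12 (push 20): stack=[15,20] mem=[0,0,0,27]
After op 13 (pop): stack=[15] mem=[0,0,0,27]
After op 14 (push 19): stack=[15,19] mem=[0,0,0,27]
After op 15 (STO M3): stack=[15] mem=[0,0,0,19]
After op 16 (pop): stack=[empty] mem=[0,0,0,19]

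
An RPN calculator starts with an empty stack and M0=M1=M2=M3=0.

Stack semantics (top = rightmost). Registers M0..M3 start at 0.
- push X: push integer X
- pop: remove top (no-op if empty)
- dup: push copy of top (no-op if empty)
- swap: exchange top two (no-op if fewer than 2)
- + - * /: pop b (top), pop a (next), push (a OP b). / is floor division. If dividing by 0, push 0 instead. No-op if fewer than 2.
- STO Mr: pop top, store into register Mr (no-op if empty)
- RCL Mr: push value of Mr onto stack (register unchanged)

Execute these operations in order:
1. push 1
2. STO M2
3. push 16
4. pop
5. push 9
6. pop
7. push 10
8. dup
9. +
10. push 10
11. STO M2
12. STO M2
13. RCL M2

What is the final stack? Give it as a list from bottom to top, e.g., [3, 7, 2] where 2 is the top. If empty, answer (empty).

Answer: [20]

Derivation:
After op 1 (push 1): stack=[1] mem=[0,0,0,0]
After op 2 (STO M2): stack=[empty] mem=[0,0,1,0]
After op 3 (push 16): stack=[16] mem=[0,0,1,0]
After op 4 (pop): stack=[empty] mem=[0,0,1,0]
After op 5 (push 9): stack=[9] mem=[0,0,1,0]
After op 6 (pop): stack=[empty] mem=[0,0,1,0]
After op 7 (push 10): stack=[10] mem=[0,0,1,0]
After op 8 (dup): stack=[10,10] mem=[0,0,1,0]
After op 9 (+): stack=[20] mem=[0,0,1,0]
After op 10 (push 10): stack=[20,10] mem=[0,0,1,0]
After op 11 (STO M2): stack=[20] mem=[0,0,10,0]
After op 12 (STO M2): stack=[empty] mem=[0,0,20,0]
After op 13 (RCL M2): stack=[20] mem=[0,0,20,0]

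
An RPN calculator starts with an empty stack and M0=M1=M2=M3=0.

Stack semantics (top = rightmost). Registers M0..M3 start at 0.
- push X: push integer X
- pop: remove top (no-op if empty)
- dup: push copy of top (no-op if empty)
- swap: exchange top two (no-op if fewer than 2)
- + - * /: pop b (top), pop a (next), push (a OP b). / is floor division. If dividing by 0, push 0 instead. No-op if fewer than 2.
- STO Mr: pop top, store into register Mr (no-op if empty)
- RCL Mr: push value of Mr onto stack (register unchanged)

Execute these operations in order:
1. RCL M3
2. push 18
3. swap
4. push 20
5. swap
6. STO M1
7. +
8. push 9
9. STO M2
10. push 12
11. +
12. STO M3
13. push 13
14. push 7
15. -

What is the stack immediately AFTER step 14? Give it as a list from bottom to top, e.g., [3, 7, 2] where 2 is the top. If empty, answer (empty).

After op 1 (RCL M3): stack=[0] mem=[0,0,0,0]
After op 2 (push 18): stack=[0,18] mem=[0,0,0,0]
After op 3 (swap): stack=[18,0] mem=[0,0,0,0]
After op 4 (push 20): stack=[18,0,20] mem=[0,0,0,0]
After op 5 (swap): stack=[18,20,0] mem=[0,0,0,0]
After op 6 (STO M1): stack=[18,20] mem=[0,0,0,0]
After op 7 (+): stack=[38] mem=[0,0,0,0]
After op 8 (push 9): stack=[38,9] mem=[0,0,0,0]
After op 9 (STO M2): stack=[38] mem=[0,0,9,0]
After op 10 (push 12): stack=[38,12] mem=[0,0,9,0]
After op 11 (+): stack=[50] mem=[0,0,9,0]
After op 12 (STO M3): stack=[empty] mem=[0,0,9,50]
After op 13 (push 13): stack=[13] mem=[0,0,9,50]
After op 14 (push 7): stack=[13,7] mem=[0,0,9,50]

[13, 7]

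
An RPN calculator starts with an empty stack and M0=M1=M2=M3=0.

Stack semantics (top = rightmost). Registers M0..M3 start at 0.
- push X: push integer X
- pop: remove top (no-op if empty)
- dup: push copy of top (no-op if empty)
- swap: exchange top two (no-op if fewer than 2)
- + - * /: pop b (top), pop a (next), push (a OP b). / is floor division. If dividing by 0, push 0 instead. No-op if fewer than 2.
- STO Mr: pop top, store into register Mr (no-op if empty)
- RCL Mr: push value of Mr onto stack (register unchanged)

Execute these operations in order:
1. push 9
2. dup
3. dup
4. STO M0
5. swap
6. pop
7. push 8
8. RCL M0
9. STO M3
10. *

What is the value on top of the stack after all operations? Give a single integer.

Answer: 72

Derivation:
After op 1 (push 9): stack=[9] mem=[0,0,0,0]
After op 2 (dup): stack=[9,9] mem=[0,0,0,0]
After op 3 (dup): stack=[9,9,9] mem=[0,0,0,0]
After op 4 (STO M0): stack=[9,9] mem=[9,0,0,0]
After op 5 (swap): stack=[9,9] mem=[9,0,0,0]
After op 6 (pop): stack=[9] mem=[9,0,0,0]
After op 7 (push 8): stack=[9,8] mem=[9,0,0,0]
After op 8 (RCL M0): stack=[9,8,9] mem=[9,0,0,0]
After op 9 (STO M3): stack=[9,8] mem=[9,0,0,9]
After op 10 (*): stack=[72] mem=[9,0,0,9]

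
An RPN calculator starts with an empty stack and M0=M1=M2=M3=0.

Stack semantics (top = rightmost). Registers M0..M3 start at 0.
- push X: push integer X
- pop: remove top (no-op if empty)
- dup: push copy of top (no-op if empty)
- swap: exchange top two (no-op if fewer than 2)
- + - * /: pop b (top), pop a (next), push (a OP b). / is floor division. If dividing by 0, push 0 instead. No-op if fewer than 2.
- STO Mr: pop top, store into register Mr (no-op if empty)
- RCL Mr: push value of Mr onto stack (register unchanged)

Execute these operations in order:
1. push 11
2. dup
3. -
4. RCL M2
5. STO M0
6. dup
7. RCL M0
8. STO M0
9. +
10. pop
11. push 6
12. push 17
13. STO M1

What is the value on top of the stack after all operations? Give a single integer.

After op 1 (push 11): stack=[11] mem=[0,0,0,0]
After op 2 (dup): stack=[11,11] mem=[0,0,0,0]
After op 3 (-): stack=[0] mem=[0,0,0,0]
After op 4 (RCL M2): stack=[0,0] mem=[0,0,0,0]
After op 5 (STO M0): stack=[0] mem=[0,0,0,0]
After op 6 (dup): stack=[0,0] mem=[0,0,0,0]
After op 7 (RCL M0): stack=[0,0,0] mem=[0,0,0,0]
After op 8 (STO M0): stack=[0,0] mem=[0,0,0,0]
After op 9 (+): stack=[0] mem=[0,0,0,0]
After op 10 (pop): stack=[empty] mem=[0,0,0,0]
After op 11 (push 6): stack=[6] mem=[0,0,0,0]
After op 12 (push 17): stack=[6,17] mem=[0,0,0,0]
After op 13 (STO M1): stack=[6] mem=[0,17,0,0]

Answer: 6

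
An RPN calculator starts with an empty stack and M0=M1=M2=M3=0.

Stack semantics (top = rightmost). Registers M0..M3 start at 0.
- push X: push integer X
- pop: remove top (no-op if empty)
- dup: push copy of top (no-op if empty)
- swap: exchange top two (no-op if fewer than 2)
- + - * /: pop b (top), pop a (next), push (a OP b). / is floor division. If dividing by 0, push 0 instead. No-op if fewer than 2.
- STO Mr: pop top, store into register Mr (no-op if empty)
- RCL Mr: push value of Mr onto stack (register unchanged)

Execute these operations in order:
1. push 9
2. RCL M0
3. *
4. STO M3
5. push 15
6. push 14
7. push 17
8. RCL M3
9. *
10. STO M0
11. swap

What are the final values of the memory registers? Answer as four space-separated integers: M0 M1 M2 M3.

Answer: 0 0 0 0

Derivation:
After op 1 (push 9): stack=[9] mem=[0,0,0,0]
After op 2 (RCL M0): stack=[9,0] mem=[0,0,0,0]
After op 3 (*): stack=[0] mem=[0,0,0,0]
After op 4 (STO M3): stack=[empty] mem=[0,0,0,0]
After op 5 (push 15): stack=[15] mem=[0,0,0,0]
After op 6 (push 14): stack=[15,14] mem=[0,0,0,0]
After op 7 (push 17): stack=[15,14,17] mem=[0,0,0,0]
After op 8 (RCL M3): stack=[15,14,17,0] mem=[0,0,0,0]
After op 9 (*): stack=[15,14,0] mem=[0,0,0,0]
After op 10 (STO M0): stack=[15,14] mem=[0,0,0,0]
After op 11 (swap): stack=[14,15] mem=[0,0,0,0]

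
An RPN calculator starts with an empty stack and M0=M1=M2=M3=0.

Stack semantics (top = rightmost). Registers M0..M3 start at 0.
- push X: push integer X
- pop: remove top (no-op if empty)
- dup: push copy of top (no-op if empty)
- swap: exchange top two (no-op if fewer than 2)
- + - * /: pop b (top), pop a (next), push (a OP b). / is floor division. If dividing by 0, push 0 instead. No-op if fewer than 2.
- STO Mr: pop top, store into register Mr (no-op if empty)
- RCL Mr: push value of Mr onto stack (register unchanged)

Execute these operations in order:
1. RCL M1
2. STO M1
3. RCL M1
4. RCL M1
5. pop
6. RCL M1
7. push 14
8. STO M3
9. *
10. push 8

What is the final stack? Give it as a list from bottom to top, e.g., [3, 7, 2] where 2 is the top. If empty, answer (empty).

After op 1 (RCL M1): stack=[0] mem=[0,0,0,0]
After op 2 (STO M1): stack=[empty] mem=[0,0,0,0]
After op 3 (RCL M1): stack=[0] mem=[0,0,0,0]
After op 4 (RCL M1): stack=[0,0] mem=[0,0,0,0]
After op 5 (pop): stack=[0] mem=[0,0,0,0]
After op 6 (RCL M1): stack=[0,0] mem=[0,0,0,0]
After op 7 (push 14): stack=[0,0,14] mem=[0,0,0,0]
After op 8 (STO M3): stack=[0,0] mem=[0,0,0,14]
After op 9 (*): stack=[0] mem=[0,0,0,14]
After op 10 (push 8): stack=[0,8] mem=[0,0,0,14]

Answer: [0, 8]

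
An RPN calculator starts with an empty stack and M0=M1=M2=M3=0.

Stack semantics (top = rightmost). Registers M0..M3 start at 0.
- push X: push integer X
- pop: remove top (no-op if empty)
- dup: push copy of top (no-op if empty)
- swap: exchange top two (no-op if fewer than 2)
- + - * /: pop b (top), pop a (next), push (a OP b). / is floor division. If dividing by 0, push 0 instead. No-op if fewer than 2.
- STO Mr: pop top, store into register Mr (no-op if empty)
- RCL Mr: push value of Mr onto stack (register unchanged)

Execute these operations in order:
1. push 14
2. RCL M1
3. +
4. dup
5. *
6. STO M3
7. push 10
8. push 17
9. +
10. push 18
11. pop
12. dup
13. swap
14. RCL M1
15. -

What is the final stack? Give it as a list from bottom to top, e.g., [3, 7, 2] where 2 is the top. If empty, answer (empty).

After op 1 (push 14): stack=[14] mem=[0,0,0,0]
After op 2 (RCL M1): stack=[14,0] mem=[0,0,0,0]
After op 3 (+): stack=[14] mem=[0,0,0,0]
After op 4 (dup): stack=[14,14] mem=[0,0,0,0]
After op 5 (*): stack=[196] mem=[0,0,0,0]
After op 6 (STO M3): stack=[empty] mem=[0,0,0,196]
After op 7 (push 10): stack=[10] mem=[0,0,0,196]
After op 8 (push 17): stack=[10,17] mem=[0,0,0,196]
After op 9 (+): stack=[27] mem=[0,0,0,196]
After op 10 (push 18): stack=[27,18] mem=[0,0,0,196]
After op 11 (pop): stack=[27] mem=[0,0,0,196]
After op 12 (dup): stack=[27,27] mem=[0,0,0,196]
After op 13 (swap): stack=[27,27] mem=[0,0,0,196]
After op 14 (RCL M1): stack=[27,27,0] mem=[0,0,0,196]
After op 15 (-): stack=[27,27] mem=[0,0,0,196]

Answer: [27, 27]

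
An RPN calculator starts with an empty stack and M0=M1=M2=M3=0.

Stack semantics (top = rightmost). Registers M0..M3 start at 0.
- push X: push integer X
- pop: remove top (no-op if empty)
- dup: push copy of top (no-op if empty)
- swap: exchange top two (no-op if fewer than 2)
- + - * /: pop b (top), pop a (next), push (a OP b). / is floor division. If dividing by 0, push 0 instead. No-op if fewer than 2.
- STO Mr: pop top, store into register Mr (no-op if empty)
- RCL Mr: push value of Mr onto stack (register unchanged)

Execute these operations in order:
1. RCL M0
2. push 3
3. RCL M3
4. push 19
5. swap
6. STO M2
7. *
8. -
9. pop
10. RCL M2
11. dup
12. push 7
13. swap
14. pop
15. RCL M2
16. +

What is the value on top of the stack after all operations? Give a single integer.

Answer: 7

Derivation:
After op 1 (RCL M0): stack=[0] mem=[0,0,0,0]
After op 2 (push 3): stack=[0,3] mem=[0,0,0,0]
After op 3 (RCL M3): stack=[0,3,0] mem=[0,0,0,0]
After op 4 (push 19): stack=[0,3,0,19] mem=[0,0,0,0]
After op 5 (swap): stack=[0,3,19,0] mem=[0,0,0,0]
After op 6 (STO M2): stack=[0,3,19] mem=[0,0,0,0]
After op 7 (*): stack=[0,57] mem=[0,0,0,0]
After op 8 (-): stack=[-57] mem=[0,0,0,0]
After op 9 (pop): stack=[empty] mem=[0,0,0,0]
After op 10 (RCL M2): stack=[0] mem=[0,0,0,0]
After op 11 (dup): stack=[0,0] mem=[0,0,0,0]
After op 12 (push 7): stack=[0,0,7] mem=[0,0,0,0]
After op 13 (swap): stack=[0,7,0] mem=[0,0,0,0]
After op 14 (pop): stack=[0,7] mem=[0,0,0,0]
After op 15 (RCL M2): stack=[0,7,0] mem=[0,0,0,0]
After op 16 (+): stack=[0,7] mem=[0,0,0,0]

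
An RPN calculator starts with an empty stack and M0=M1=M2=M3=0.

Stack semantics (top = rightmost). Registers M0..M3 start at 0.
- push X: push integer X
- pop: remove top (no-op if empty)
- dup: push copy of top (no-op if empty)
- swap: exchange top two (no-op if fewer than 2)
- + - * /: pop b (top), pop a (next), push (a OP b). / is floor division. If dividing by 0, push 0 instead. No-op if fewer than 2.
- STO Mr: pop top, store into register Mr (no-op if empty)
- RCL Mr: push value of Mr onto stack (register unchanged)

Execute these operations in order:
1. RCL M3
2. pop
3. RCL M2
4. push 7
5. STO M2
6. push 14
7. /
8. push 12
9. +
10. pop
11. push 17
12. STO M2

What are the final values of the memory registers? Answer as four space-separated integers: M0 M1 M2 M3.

After op 1 (RCL M3): stack=[0] mem=[0,0,0,0]
After op 2 (pop): stack=[empty] mem=[0,0,0,0]
After op 3 (RCL M2): stack=[0] mem=[0,0,0,0]
After op 4 (push 7): stack=[0,7] mem=[0,0,0,0]
After op 5 (STO M2): stack=[0] mem=[0,0,7,0]
After op 6 (push 14): stack=[0,14] mem=[0,0,7,0]
After op 7 (/): stack=[0] mem=[0,0,7,0]
After op 8 (push 12): stack=[0,12] mem=[0,0,7,0]
After op 9 (+): stack=[12] mem=[0,0,7,0]
After op 10 (pop): stack=[empty] mem=[0,0,7,0]
After op 11 (push 17): stack=[17] mem=[0,0,7,0]
After op 12 (STO M2): stack=[empty] mem=[0,0,17,0]

Answer: 0 0 17 0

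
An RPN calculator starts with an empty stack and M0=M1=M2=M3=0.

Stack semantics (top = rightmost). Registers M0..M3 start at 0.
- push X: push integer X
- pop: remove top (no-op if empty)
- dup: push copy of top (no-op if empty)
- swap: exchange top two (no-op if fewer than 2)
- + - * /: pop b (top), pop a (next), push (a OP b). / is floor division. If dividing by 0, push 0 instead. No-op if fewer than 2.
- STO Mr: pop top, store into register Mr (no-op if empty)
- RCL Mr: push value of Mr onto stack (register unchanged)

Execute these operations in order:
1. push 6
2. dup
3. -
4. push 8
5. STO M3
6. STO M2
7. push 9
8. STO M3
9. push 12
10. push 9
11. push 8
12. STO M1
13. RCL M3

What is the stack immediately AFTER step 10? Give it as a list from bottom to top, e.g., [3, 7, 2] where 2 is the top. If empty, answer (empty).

After op 1 (push 6): stack=[6] mem=[0,0,0,0]
After op 2 (dup): stack=[6,6] mem=[0,0,0,0]
After op 3 (-): stack=[0] mem=[0,0,0,0]
After op 4 (push 8): stack=[0,8] mem=[0,0,0,0]
After op 5 (STO M3): stack=[0] mem=[0,0,0,8]
After op 6 (STO M2): stack=[empty] mem=[0,0,0,8]
After op 7 (push 9): stack=[9] mem=[0,0,0,8]
After op 8 (STO M3): stack=[empty] mem=[0,0,0,9]
After op 9 (push 12): stack=[12] mem=[0,0,0,9]
After op 10 (push 9): stack=[12,9] mem=[0,0,0,9]

[12, 9]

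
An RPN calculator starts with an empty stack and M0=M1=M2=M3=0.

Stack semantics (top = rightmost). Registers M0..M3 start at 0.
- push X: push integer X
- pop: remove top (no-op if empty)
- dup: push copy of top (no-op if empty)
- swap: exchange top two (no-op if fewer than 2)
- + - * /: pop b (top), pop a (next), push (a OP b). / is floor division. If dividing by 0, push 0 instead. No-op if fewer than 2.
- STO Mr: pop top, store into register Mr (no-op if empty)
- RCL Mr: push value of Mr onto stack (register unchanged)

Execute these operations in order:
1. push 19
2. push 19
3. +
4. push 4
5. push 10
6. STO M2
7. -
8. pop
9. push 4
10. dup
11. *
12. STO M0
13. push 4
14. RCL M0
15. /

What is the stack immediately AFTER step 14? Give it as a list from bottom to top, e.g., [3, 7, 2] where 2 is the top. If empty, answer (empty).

After op 1 (push 19): stack=[19] mem=[0,0,0,0]
After op 2 (push 19): stack=[19,19] mem=[0,0,0,0]
After op 3 (+): stack=[38] mem=[0,0,0,0]
After op 4 (push 4): stack=[38,4] mem=[0,0,0,0]
After op 5 (push 10): stack=[38,4,10] mem=[0,0,0,0]
After op 6 (STO M2): stack=[38,4] mem=[0,0,10,0]
After op 7 (-): stack=[34] mem=[0,0,10,0]
After op 8 (pop): stack=[empty] mem=[0,0,10,0]
After op 9 (push 4): stack=[4] mem=[0,0,10,0]
After op 10 (dup): stack=[4,4] mem=[0,0,10,0]
After op 11 (*): stack=[16] mem=[0,0,10,0]
After op 12 (STO M0): stack=[empty] mem=[16,0,10,0]
After op 13 (push 4): stack=[4] mem=[16,0,10,0]
After op 14 (RCL M0): stack=[4,16] mem=[16,0,10,0]

[4, 16]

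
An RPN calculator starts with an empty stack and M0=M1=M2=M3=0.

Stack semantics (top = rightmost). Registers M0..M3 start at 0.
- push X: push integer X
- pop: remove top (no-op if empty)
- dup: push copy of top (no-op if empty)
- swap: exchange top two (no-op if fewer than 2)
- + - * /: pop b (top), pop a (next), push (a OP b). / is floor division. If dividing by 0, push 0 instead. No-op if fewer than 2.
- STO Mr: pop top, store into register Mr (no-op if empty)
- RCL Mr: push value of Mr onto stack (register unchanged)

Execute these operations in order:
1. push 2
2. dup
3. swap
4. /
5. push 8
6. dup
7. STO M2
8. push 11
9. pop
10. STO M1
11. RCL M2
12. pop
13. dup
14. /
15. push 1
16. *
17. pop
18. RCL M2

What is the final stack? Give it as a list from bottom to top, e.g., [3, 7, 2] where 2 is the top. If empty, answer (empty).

Answer: [8]

Derivation:
After op 1 (push 2): stack=[2] mem=[0,0,0,0]
After op 2 (dup): stack=[2,2] mem=[0,0,0,0]
After op 3 (swap): stack=[2,2] mem=[0,0,0,0]
After op 4 (/): stack=[1] mem=[0,0,0,0]
After op 5 (push 8): stack=[1,8] mem=[0,0,0,0]
After op 6 (dup): stack=[1,8,8] mem=[0,0,0,0]
After op 7 (STO M2): stack=[1,8] mem=[0,0,8,0]
After op 8 (push 11): stack=[1,8,11] mem=[0,0,8,0]
After op 9 (pop): stack=[1,8] mem=[0,0,8,0]
After op 10 (STO M1): stack=[1] mem=[0,8,8,0]
After op 11 (RCL M2): stack=[1,8] mem=[0,8,8,0]
After op 12 (pop): stack=[1] mem=[0,8,8,0]
After op 13 (dup): stack=[1,1] mem=[0,8,8,0]
After op 14 (/): stack=[1] mem=[0,8,8,0]
After op 15 (push 1): stack=[1,1] mem=[0,8,8,0]
After op 16 (*): stack=[1] mem=[0,8,8,0]
After op 17 (pop): stack=[empty] mem=[0,8,8,0]
After op 18 (RCL M2): stack=[8] mem=[0,8,8,0]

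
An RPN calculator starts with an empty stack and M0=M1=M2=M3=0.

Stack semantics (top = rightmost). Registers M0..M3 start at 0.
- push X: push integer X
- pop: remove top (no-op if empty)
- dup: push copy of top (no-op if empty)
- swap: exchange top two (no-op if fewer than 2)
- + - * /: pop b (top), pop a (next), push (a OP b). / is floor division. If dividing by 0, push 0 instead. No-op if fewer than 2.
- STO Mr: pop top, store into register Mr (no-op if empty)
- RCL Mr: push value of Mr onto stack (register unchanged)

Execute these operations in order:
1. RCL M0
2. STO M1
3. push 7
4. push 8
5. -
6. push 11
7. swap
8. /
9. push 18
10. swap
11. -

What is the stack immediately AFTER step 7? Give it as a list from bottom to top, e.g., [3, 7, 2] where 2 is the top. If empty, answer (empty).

After op 1 (RCL M0): stack=[0] mem=[0,0,0,0]
After op 2 (STO M1): stack=[empty] mem=[0,0,0,0]
After op 3 (push 7): stack=[7] mem=[0,0,0,0]
After op 4 (push 8): stack=[7,8] mem=[0,0,0,0]
After op 5 (-): stack=[-1] mem=[0,0,0,0]
After op 6 (push 11): stack=[-1,11] mem=[0,0,0,0]
After op 7 (swap): stack=[11,-1] mem=[0,0,0,0]

[11, -1]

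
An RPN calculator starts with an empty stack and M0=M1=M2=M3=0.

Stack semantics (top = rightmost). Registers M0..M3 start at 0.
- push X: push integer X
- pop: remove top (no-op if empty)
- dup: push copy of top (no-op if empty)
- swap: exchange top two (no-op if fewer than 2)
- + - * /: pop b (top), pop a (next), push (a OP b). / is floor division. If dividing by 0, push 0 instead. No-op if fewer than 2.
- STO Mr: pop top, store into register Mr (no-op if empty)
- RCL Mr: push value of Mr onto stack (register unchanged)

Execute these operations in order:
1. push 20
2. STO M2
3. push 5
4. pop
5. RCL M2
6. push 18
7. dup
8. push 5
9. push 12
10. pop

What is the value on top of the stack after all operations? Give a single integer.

After op 1 (push 20): stack=[20] mem=[0,0,0,0]
After op 2 (STO M2): stack=[empty] mem=[0,0,20,0]
After op 3 (push 5): stack=[5] mem=[0,0,20,0]
After op 4 (pop): stack=[empty] mem=[0,0,20,0]
After op 5 (RCL M2): stack=[20] mem=[0,0,20,0]
After op 6 (push 18): stack=[20,18] mem=[0,0,20,0]
After op 7 (dup): stack=[20,18,18] mem=[0,0,20,0]
After op 8 (push 5): stack=[20,18,18,5] mem=[0,0,20,0]
After op 9 (push 12): stack=[20,18,18,5,12] mem=[0,0,20,0]
After op 10 (pop): stack=[20,18,18,5] mem=[0,0,20,0]

Answer: 5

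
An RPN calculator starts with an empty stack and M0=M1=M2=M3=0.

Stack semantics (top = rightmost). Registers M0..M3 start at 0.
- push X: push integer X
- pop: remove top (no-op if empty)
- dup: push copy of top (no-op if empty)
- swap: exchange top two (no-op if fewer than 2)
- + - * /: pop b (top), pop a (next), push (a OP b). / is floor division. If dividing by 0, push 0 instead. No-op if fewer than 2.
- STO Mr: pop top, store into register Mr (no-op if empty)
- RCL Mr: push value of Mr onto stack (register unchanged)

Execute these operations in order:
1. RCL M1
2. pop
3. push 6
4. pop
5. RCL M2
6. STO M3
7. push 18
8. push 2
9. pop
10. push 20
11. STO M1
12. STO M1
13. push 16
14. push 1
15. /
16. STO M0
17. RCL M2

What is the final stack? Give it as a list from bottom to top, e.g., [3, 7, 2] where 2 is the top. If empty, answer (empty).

Answer: [0]

Derivation:
After op 1 (RCL M1): stack=[0] mem=[0,0,0,0]
After op 2 (pop): stack=[empty] mem=[0,0,0,0]
After op 3 (push 6): stack=[6] mem=[0,0,0,0]
After op 4 (pop): stack=[empty] mem=[0,0,0,0]
After op 5 (RCL M2): stack=[0] mem=[0,0,0,0]
After op 6 (STO M3): stack=[empty] mem=[0,0,0,0]
After op 7 (push 18): stack=[18] mem=[0,0,0,0]
After op 8 (push 2): stack=[18,2] mem=[0,0,0,0]
After op 9 (pop): stack=[18] mem=[0,0,0,0]
After op 10 (push 20): stack=[18,20] mem=[0,0,0,0]
After op 11 (STO M1): stack=[18] mem=[0,20,0,0]
After op 12 (STO M1): stack=[empty] mem=[0,18,0,0]
After op 13 (push 16): stack=[16] mem=[0,18,0,0]
After op 14 (push 1): stack=[16,1] mem=[0,18,0,0]
After op 15 (/): stack=[16] mem=[0,18,0,0]
After op 16 (STO M0): stack=[empty] mem=[16,18,0,0]
After op 17 (RCL M2): stack=[0] mem=[16,18,0,0]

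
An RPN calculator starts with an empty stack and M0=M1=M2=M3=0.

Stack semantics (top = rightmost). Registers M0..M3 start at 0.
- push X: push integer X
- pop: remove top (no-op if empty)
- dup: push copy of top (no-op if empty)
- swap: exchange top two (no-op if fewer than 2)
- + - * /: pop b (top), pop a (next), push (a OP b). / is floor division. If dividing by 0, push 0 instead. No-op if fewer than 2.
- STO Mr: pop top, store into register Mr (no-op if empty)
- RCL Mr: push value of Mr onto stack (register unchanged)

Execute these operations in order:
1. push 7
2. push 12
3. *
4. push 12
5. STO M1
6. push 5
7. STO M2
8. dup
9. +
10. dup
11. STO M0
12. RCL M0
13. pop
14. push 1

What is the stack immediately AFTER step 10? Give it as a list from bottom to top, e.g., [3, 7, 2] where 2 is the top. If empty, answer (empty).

After op 1 (push 7): stack=[7] mem=[0,0,0,0]
After op 2 (push 12): stack=[7,12] mem=[0,0,0,0]
After op 3 (*): stack=[84] mem=[0,0,0,0]
After op 4 (push 12): stack=[84,12] mem=[0,0,0,0]
After op 5 (STO M1): stack=[84] mem=[0,12,0,0]
After op 6 (push 5): stack=[84,5] mem=[0,12,0,0]
After op 7 (STO M2): stack=[84] mem=[0,12,5,0]
After op 8 (dup): stack=[84,84] mem=[0,12,5,0]
After op 9 (+): stack=[168] mem=[0,12,5,0]
After op 10 (dup): stack=[168,168] mem=[0,12,5,0]

[168, 168]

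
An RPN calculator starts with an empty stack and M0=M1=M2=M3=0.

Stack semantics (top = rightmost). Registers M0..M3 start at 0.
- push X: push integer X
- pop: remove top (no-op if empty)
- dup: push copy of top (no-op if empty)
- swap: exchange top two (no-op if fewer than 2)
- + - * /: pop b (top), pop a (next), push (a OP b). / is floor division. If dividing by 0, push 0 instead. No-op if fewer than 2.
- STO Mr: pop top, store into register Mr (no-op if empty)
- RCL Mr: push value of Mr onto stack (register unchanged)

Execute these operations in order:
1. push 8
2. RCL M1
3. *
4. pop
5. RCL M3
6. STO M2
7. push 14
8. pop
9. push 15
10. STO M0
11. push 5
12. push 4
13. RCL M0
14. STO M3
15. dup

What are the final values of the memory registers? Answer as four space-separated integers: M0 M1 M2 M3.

Answer: 15 0 0 15

Derivation:
After op 1 (push 8): stack=[8] mem=[0,0,0,0]
After op 2 (RCL M1): stack=[8,0] mem=[0,0,0,0]
After op 3 (*): stack=[0] mem=[0,0,0,0]
After op 4 (pop): stack=[empty] mem=[0,0,0,0]
After op 5 (RCL M3): stack=[0] mem=[0,0,0,0]
After op 6 (STO M2): stack=[empty] mem=[0,0,0,0]
After op 7 (push 14): stack=[14] mem=[0,0,0,0]
After op 8 (pop): stack=[empty] mem=[0,0,0,0]
After op 9 (push 15): stack=[15] mem=[0,0,0,0]
After op 10 (STO M0): stack=[empty] mem=[15,0,0,0]
After op 11 (push 5): stack=[5] mem=[15,0,0,0]
After op 12 (push 4): stack=[5,4] mem=[15,0,0,0]
After op 13 (RCL M0): stack=[5,4,15] mem=[15,0,0,0]
After op 14 (STO M3): stack=[5,4] mem=[15,0,0,15]
After op 15 (dup): stack=[5,4,4] mem=[15,0,0,15]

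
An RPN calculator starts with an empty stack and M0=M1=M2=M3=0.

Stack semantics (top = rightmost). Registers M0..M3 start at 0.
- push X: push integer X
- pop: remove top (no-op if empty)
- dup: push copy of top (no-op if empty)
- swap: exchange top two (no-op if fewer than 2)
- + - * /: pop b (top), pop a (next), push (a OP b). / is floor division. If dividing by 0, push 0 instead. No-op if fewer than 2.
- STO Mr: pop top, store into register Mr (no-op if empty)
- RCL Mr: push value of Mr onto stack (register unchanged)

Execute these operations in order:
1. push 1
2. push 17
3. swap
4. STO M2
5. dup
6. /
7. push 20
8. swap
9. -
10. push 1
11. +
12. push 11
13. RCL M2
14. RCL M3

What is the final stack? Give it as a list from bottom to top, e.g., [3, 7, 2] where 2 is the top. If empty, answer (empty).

After op 1 (push 1): stack=[1] mem=[0,0,0,0]
After op 2 (push 17): stack=[1,17] mem=[0,0,0,0]
After op 3 (swap): stack=[17,1] mem=[0,0,0,0]
After op 4 (STO M2): stack=[17] mem=[0,0,1,0]
After op 5 (dup): stack=[17,17] mem=[0,0,1,0]
After op 6 (/): stack=[1] mem=[0,0,1,0]
After op 7 (push 20): stack=[1,20] mem=[0,0,1,0]
After op 8 (swap): stack=[20,1] mem=[0,0,1,0]
After op 9 (-): stack=[19] mem=[0,0,1,0]
After op 10 (push 1): stack=[19,1] mem=[0,0,1,0]
After op 11 (+): stack=[20] mem=[0,0,1,0]
After op 12 (push 11): stack=[20,11] mem=[0,0,1,0]
After op 13 (RCL M2): stack=[20,11,1] mem=[0,0,1,0]
After op 14 (RCL M3): stack=[20,11,1,0] mem=[0,0,1,0]

Answer: [20, 11, 1, 0]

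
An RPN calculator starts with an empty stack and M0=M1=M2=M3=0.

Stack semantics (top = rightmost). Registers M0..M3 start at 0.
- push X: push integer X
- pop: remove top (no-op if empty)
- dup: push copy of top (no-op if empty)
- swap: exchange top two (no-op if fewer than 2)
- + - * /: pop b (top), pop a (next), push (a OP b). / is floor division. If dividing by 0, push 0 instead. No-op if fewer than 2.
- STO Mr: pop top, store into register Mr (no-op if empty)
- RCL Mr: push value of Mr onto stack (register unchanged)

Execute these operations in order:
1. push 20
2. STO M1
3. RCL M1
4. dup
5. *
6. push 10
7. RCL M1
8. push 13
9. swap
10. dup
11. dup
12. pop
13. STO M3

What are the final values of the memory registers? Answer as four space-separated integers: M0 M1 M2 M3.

Answer: 0 20 0 20

Derivation:
After op 1 (push 20): stack=[20] mem=[0,0,0,0]
After op 2 (STO M1): stack=[empty] mem=[0,20,0,0]
After op 3 (RCL M1): stack=[20] mem=[0,20,0,0]
After op 4 (dup): stack=[20,20] mem=[0,20,0,0]
After op 5 (*): stack=[400] mem=[0,20,0,0]
After op 6 (push 10): stack=[400,10] mem=[0,20,0,0]
After op 7 (RCL M1): stack=[400,10,20] mem=[0,20,0,0]
After op 8 (push 13): stack=[400,10,20,13] mem=[0,20,0,0]
After op 9 (swap): stack=[400,10,13,20] mem=[0,20,0,0]
After op 10 (dup): stack=[400,10,13,20,20] mem=[0,20,0,0]
After op 11 (dup): stack=[400,10,13,20,20,20] mem=[0,20,0,0]
After op 12 (pop): stack=[400,10,13,20,20] mem=[0,20,0,0]
After op 13 (STO M3): stack=[400,10,13,20] mem=[0,20,0,20]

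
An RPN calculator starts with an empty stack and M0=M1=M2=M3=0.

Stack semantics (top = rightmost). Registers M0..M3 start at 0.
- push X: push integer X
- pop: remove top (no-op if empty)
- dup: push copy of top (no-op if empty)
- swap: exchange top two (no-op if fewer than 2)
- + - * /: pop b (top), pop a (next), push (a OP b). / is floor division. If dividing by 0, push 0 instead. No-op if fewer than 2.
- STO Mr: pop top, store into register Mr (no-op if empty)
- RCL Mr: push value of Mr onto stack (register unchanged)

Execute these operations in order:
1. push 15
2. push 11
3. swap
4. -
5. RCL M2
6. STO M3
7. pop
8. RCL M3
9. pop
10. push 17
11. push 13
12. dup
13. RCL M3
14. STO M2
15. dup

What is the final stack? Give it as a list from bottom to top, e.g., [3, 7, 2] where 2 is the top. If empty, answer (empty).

Answer: [17, 13, 13, 13]

Derivation:
After op 1 (push 15): stack=[15] mem=[0,0,0,0]
After op 2 (push 11): stack=[15,11] mem=[0,0,0,0]
After op 3 (swap): stack=[11,15] mem=[0,0,0,0]
After op 4 (-): stack=[-4] mem=[0,0,0,0]
After op 5 (RCL M2): stack=[-4,0] mem=[0,0,0,0]
After op 6 (STO M3): stack=[-4] mem=[0,0,0,0]
After op 7 (pop): stack=[empty] mem=[0,0,0,0]
After op 8 (RCL M3): stack=[0] mem=[0,0,0,0]
After op 9 (pop): stack=[empty] mem=[0,0,0,0]
After op 10 (push 17): stack=[17] mem=[0,0,0,0]
After op 11 (push 13): stack=[17,13] mem=[0,0,0,0]
After op 12 (dup): stack=[17,13,13] mem=[0,0,0,0]
After op 13 (RCL M3): stack=[17,13,13,0] mem=[0,0,0,0]
After op 14 (STO M2): stack=[17,13,13] mem=[0,0,0,0]
After op 15 (dup): stack=[17,13,13,13] mem=[0,0,0,0]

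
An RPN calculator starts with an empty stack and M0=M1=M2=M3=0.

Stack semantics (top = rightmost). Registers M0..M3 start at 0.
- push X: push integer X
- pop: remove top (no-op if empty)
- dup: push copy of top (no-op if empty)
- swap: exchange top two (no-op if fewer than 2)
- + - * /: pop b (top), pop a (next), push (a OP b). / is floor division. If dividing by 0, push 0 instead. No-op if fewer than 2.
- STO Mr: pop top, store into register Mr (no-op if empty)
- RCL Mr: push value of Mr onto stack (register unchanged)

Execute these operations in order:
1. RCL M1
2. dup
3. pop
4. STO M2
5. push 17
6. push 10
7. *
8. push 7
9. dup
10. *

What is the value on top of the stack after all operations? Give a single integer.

After op 1 (RCL M1): stack=[0] mem=[0,0,0,0]
After op 2 (dup): stack=[0,0] mem=[0,0,0,0]
After op 3 (pop): stack=[0] mem=[0,0,0,0]
After op 4 (STO M2): stack=[empty] mem=[0,0,0,0]
After op 5 (push 17): stack=[17] mem=[0,0,0,0]
After op 6 (push 10): stack=[17,10] mem=[0,0,0,0]
After op 7 (*): stack=[170] mem=[0,0,0,0]
After op 8 (push 7): stack=[170,7] mem=[0,0,0,0]
After op 9 (dup): stack=[170,7,7] mem=[0,0,0,0]
After op 10 (*): stack=[170,49] mem=[0,0,0,0]

Answer: 49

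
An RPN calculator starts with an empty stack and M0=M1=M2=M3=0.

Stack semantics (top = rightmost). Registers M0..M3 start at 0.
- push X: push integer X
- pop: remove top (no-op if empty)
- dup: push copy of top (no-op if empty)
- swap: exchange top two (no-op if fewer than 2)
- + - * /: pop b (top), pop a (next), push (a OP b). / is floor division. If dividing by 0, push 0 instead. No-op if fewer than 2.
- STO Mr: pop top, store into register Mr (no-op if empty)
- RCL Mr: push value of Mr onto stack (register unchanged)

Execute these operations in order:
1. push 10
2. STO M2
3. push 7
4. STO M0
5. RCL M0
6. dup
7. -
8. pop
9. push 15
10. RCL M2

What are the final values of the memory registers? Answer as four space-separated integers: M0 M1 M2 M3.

After op 1 (push 10): stack=[10] mem=[0,0,0,0]
After op 2 (STO M2): stack=[empty] mem=[0,0,10,0]
After op 3 (push 7): stack=[7] mem=[0,0,10,0]
After op 4 (STO M0): stack=[empty] mem=[7,0,10,0]
After op 5 (RCL M0): stack=[7] mem=[7,0,10,0]
After op 6 (dup): stack=[7,7] mem=[7,0,10,0]
After op 7 (-): stack=[0] mem=[7,0,10,0]
After op 8 (pop): stack=[empty] mem=[7,0,10,0]
After op 9 (push 15): stack=[15] mem=[7,0,10,0]
After op 10 (RCL M2): stack=[15,10] mem=[7,0,10,0]

Answer: 7 0 10 0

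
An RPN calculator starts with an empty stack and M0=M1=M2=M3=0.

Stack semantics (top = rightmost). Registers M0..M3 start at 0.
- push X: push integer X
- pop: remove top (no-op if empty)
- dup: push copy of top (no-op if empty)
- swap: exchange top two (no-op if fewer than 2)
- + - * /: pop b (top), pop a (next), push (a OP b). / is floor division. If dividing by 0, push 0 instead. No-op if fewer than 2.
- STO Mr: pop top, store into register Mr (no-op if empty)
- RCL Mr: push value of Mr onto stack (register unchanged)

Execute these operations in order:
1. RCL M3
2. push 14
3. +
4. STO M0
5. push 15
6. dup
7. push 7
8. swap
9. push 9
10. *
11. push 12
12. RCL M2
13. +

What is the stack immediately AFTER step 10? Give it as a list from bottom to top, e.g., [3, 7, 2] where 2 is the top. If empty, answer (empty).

After op 1 (RCL M3): stack=[0] mem=[0,0,0,0]
After op 2 (push 14): stack=[0,14] mem=[0,0,0,0]
After op 3 (+): stack=[14] mem=[0,0,0,0]
After op 4 (STO M0): stack=[empty] mem=[14,0,0,0]
After op 5 (push 15): stack=[15] mem=[14,0,0,0]
After op 6 (dup): stack=[15,15] mem=[14,0,0,0]
After op 7 (push 7): stack=[15,15,7] mem=[14,0,0,0]
After op 8 (swap): stack=[15,7,15] mem=[14,0,0,0]
After op 9 (push 9): stack=[15,7,15,9] mem=[14,0,0,0]
After op 10 (*): stack=[15,7,135] mem=[14,0,0,0]

[15, 7, 135]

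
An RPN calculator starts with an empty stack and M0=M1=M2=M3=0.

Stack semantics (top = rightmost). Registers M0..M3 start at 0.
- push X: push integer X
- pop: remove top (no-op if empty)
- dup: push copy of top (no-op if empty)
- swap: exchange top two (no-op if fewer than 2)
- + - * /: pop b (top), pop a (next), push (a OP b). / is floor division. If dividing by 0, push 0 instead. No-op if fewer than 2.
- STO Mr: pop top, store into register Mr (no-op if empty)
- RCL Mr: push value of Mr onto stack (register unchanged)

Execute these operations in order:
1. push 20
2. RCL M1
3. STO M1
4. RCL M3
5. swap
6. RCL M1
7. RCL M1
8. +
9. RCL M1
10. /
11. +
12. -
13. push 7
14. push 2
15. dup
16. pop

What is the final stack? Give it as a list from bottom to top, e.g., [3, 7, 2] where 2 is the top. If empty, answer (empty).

After op 1 (push 20): stack=[20] mem=[0,0,0,0]
After op 2 (RCL M1): stack=[20,0] mem=[0,0,0,0]
After op 3 (STO M1): stack=[20] mem=[0,0,0,0]
After op 4 (RCL M3): stack=[20,0] mem=[0,0,0,0]
After op 5 (swap): stack=[0,20] mem=[0,0,0,0]
After op 6 (RCL M1): stack=[0,20,0] mem=[0,0,0,0]
After op 7 (RCL M1): stack=[0,20,0,0] mem=[0,0,0,0]
After op 8 (+): stack=[0,20,0] mem=[0,0,0,0]
After op 9 (RCL M1): stack=[0,20,0,0] mem=[0,0,0,0]
After op 10 (/): stack=[0,20,0] mem=[0,0,0,0]
After op 11 (+): stack=[0,20] mem=[0,0,0,0]
After op 12 (-): stack=[-20] mem=[0,0,0,0]
After op 13 (push 7): stack=[-20,7] mem=[0,0,0,0]
After op 14 (push 2): stack=[-20,7,2] mem=[0,0,0,0]
After op 15 (dup): stack=[-20,7,2,2] mem=[0,0,0,0]
After op 16 (pop): stack=[-20,7,2] mem=[0,0,0,0]

Answer: [-20, 7, 2]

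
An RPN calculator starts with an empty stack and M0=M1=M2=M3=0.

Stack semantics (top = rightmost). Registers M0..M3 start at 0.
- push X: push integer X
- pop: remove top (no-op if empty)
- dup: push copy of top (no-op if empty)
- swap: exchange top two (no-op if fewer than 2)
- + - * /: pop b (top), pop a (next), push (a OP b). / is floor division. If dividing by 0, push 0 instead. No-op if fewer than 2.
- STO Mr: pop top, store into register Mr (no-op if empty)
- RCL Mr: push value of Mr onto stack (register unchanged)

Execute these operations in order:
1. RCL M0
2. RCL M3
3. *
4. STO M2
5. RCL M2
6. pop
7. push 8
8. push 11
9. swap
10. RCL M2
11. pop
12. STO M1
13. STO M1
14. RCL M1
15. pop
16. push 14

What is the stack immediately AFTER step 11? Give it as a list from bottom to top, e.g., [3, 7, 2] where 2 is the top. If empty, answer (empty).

After op 1 (RCL M0): stack=[0] mem=[0,0,0,0]
After op 2 (RCL M3): stack=[0,0] mem=[0,0,0,0]
After op 3 (*): stack=[0] mem=[0,0,0,0]
After op 4 (STO M2): stack=[empty] mem=[0,0,0,0]
After op 5 (RCL M2): stack=[0] mem=[0,0,0,0]
After op 6 (pop): stack=[empty] mem=[0,0,0,0]
After op 7 (push 8): stack=[8] mem=[0,0,0,0]
After op 8 (push 11): stack=[8,11] mem=[0,0,0,0]
After op 9 (swap): stack=[11,8] mem=[0,0,0,0]
After op 10 (RCL M2): stack=[11,8,0] mem=[0,0,0,0]
After op 11 (pop): stack=[11,8] mem=[0,0,0,0]

[11, 8]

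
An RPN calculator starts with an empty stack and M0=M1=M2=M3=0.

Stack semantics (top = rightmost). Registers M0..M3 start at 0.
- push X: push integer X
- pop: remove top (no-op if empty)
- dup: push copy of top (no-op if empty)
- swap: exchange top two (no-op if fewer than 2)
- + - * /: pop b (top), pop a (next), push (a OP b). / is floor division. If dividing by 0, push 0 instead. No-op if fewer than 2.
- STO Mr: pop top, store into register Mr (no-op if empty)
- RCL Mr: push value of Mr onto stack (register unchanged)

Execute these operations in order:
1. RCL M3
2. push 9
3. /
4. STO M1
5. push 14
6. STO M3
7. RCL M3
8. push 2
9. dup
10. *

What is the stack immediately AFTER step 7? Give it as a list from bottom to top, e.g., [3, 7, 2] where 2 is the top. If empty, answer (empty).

After op 1 (RCL M3): stack=[0] mem=[0,0,0,0]
After op 2 (push 9): stack=[0,9] mem=[0,0,0,0]
After op 3 (/): stack=[0] mem=[0,0,0,0]
After op 4 (STO M1): stack=[empty] mem=[0,0,0,0]
After op 5 (push 14): stack=[14] mem=[0,0,0,0]
After op 6 (STO M3): stack=[empty] mem=[0,0,0,14]
After op 7 (RCL M3): stack=[14] mem=[0,0,0,14]

[14]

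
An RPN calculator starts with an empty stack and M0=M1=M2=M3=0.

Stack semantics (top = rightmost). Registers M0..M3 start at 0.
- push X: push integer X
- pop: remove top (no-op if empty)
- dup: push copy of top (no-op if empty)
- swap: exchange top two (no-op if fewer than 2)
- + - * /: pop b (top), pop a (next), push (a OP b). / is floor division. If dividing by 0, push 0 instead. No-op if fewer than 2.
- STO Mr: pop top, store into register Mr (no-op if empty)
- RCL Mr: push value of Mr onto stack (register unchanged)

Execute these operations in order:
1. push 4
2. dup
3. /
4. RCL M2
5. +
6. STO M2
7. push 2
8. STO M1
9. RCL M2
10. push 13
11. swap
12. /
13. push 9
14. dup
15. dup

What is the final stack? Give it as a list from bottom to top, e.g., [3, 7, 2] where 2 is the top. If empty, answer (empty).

Answer: [13, 9, 9, 9]

Derivation:
After op 1 (push 4): stack=[4] mem=[0,0,0,0]
After op 2 (dup): stack=[4,4] mem=[0,0,0,0]
After op 3 (/): stack=[1] mem=[0,0,0,0]
After op 4 (RCL M2): stack=[1,0] mem=[0,0,0,0]
After op 5 (+): stack=[1] mem=[0,0,0,0]
After op 6 (STO M2): stack=[empty] mem=[0,0,1,0]
After op 7 (push 2): stack=[2] mem=[0,0,1,0]
After op 8 (STO M1): stack=[empty] mem=[0,2,1,0]
After op 9 (RCL M2): stack=[1] mem=[0,2,1,0]
After op 10 (push 13): stack=[1,13] mem=[0,2,1,0]
After op 11 (swap): stack=[13,1] mem=[0,2,1,0]
After op 12 (/): stack=[13] mem=[0,2,1,0]
After op 13 (push 9): stack=[13,9] mem=[0,2,1,0]
After op 14 (dup): stack=[13,9,9] mem=[0,2,1,0]
After op 15 (dup): stack=[13,9,9,9] mem=[0,2,1,0]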